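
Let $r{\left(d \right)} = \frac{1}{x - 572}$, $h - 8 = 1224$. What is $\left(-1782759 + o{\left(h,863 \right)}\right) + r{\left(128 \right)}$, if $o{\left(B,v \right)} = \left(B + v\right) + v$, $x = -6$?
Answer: $- \frac{1028724979}{578} \approx -1.7798 \cdot 10^{6}$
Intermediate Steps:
$h = 1232$ ($h = 8 + 1224 = 1232$)
$r{\left(d \right)} = - \frac{1}{578}$ ($r{\left(d \right)} = \frac{1}{-6 - 572} = \frac{1}{-578} = - \frac{1}{578}$)
$o{\left(B,v \right)} = B + 2 v$
$\left(-1782759 + o{\left(h,863 \right)}\right) + r{\left(128 \right)} = \left(-1782759 + \left(1232 + 2 \cdot 863\right)\right) - \frac{1}{578} = \left(-1782759 + \left(1232 + 1726\right)\right) - \frac{1}{578} = \left(-1782759 + 2958\right) - \frac{1}{578} = -1779801 - \frac{1}{578} = - \frac{1028724979}{578}$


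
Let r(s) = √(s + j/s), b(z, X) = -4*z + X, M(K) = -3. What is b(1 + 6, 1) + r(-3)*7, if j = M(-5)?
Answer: -27 + 7*I*√2 ≈ -27.0 + 9.8995*I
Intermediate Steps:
j = -3
b(z, X) = X - 4*z
r(s) = √(s - 3/s)
b(1 + 6, 1) + r(-3)*7 = (1 - 4*(1 + 6)) + √(-3 - 3/(-3))*7 = (1 - 4*7) + √(-3 - 3*(-⅓))*7 = (1 - 28) + √(-3 + 1)*7 = -27 + √(-2)*7 = -27 + (I*√2)*7 = -27 + 7*I*√2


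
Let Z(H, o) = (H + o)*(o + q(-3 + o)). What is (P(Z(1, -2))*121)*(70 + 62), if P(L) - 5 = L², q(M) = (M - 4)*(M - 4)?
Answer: 99761112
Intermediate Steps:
q(M) = (-4 + M)² (q(M) = (-4 + M)*(-4 + M) = (-4 + M)²)
Z(H, o) = (H + o)*(o + (-7 + o)²) (Z(H, o) = (H + o)*(o + (-4 + (-3 + o))²) = (H + o)*(o + (-7 + o)²))
P(L) = 5 + L²
(P(Z(1, -2))*121)*(70 + 62) = ((5 + ((-2)² + 1*(-2) + 1*(-7 - 2)² - 2*(-7 - 2)²)²)*121)*(70 + 62) = ((5 + (4 - 2 + 1*(-9)² - 2*(-9)²)²)*121)*132 = ((5 + (4 - 2 + 1*81 - 2*81)²)*121)*132 = ((5 + (4 - 2 + 81 - 162)²)*121)*132 = ((5 + (-79)²)*121)*132 = ((5 + 6241)*121)*132 = (6246*121)*132 = 755766*132 = 99761112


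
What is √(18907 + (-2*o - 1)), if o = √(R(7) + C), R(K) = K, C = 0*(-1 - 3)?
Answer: √(18906 - 2*√7) ≈ 137.48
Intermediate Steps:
C = 0 (C = 0*(-4) = 0)
o = √7 (o = √(7 + 0) = √7 ≈ 2.6458)
√(18907 + (-2*o - 1)) = √(18907 + (-2*√7 - 1)) = √(18907 + (-1 - 2*√7)) = √(18906 - 2*√7)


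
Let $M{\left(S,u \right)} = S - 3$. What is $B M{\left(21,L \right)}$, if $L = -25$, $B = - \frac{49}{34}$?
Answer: $- \frac{441}{17} \approx -25.941$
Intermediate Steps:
$B = - \frac{49}{34}$ ($B = \left(-49\right) \frac{1}{34} = - \frac{49}{34} \approx -1.4412$)
$M{\left(S,u \right)} = -3 + S$ ($M{\left(S,u \right)} = S - 3 = -3 + S$)
$B M{\left(21,L \right)} = - \frac{49 \left(-3 + 21\right)}{34} = \left(- \frac{49}{34}\right) 18 = - \frac{441}{17}$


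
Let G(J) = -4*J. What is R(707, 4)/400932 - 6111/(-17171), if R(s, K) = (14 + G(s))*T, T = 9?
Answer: 2284833/7805446 ≈ 0.29272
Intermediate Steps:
R(s, K) = 126 - 36*s (R(s, K) = (14 - 4*s)*9 = 126 - 36*s)
R(707, 4)/400932 - 6111/(-17171) = (126 - 36*707)/400932 - 6111/(-17171) = (126 - 25452)*(1/400932) - 6111*(-1/17171) = -25326*1/400932 + 873/2453 = -201/3182 + 873/2453 = 2284833/7805446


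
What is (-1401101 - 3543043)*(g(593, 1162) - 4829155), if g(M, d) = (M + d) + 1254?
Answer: 23861160789024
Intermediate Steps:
g(M, d) = 1254 + M + d
(-1401101 - 3543043)*(g(593, 1162) - 4829155) = (-1401101 - 3543043)*((1254 + 593 + 1162) - 4829155) = -4944144*(3009 - 4829155) = -4944144*(-4826146) = 23861160789024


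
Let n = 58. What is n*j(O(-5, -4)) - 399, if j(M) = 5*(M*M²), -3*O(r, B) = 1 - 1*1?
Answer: -399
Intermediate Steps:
O(r, B) = 0 (O(r, B) = -(1 - 1*1)/3 = -(1 - 1)/3 = -⅓*0 = 0)
j(M) = 5*M³
n*j(O(-5, -4)) - 399 = 58*(5*0³) - 399 = 58*(5*0) - 399 = 58*0 - 399 = 0 - 399 = -399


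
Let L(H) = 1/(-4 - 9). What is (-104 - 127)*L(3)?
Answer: 231/13 ≈ 17.769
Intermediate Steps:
L(H) = -1/13 (L(H) = 1/(-13) = -1/13)
(-104 - 127)*L(3) = (-104 - 127)*(-1/13) = -231*(-1/13) = 231/13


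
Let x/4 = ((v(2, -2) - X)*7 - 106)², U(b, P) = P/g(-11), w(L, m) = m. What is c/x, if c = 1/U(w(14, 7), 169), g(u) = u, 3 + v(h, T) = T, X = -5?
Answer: -11/7595536 ≈ -1.4482e-6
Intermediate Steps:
v(h, T) = -3 + T
U(b, P) = -P/11 (U(b, P) = P/(-11) = P*(-1/11) = -P/11)
x = 44944 (x = 4*(((-3 - 2) - 1*(-5))*7 - 106)² = 4*((-5 + 5)*7 - 106)² = 4*(0*7 - 106)² = 4*(0 - 106)² = 4*(-106)² = 4*11236 = 44944)
c = -11/169 (c = 1/(-1/11*169) = 1/(-169/11) = -11/169 ≈ -0.065089)
c/x = -11/169/44944 = -11/169*1/44944 = -11/7595536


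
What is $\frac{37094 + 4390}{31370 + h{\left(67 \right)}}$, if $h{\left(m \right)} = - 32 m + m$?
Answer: $\frac{41484}{29293} \approx 1.4162$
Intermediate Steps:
$h{\left(m \right)} = - 31 m$
$\frac{37094 + 4390}{31370 + h{\left(67 \right)}} = \frac{37094 + 4390}{31370 - 2077} = \frac{41484}{31370 - 2077} = \frac{41484}{29293}$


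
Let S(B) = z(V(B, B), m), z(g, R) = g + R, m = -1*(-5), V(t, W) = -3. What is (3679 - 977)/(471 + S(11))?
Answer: 2702/473 ≈ 5.7125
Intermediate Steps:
m = 5
z(g, R) = R + g
S(B) = 2 (S(B) = 5 - 3 = 2)
(3679 - 977)/(471 + S(11)) = (3679 - 977)/(471 + 2) = 2702/473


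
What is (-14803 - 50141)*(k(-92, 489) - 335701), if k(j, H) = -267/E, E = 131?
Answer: 2856048652512/131 ≈ 2.1802e+10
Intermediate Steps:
k(j, H) = -267/131
(-14803 - 50141)*(k(-92, 489) - 335701) = (-14803 - 50141)*(-267/131 - 335701) = -64944*(-43977098/131) = 2856048652512/131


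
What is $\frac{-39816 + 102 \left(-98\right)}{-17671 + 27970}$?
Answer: $- \frac{16604}{3433} \approx -4.8366$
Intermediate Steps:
$\frac{-39816 + 102 \left(-98\right)}{-17671 + 27970} = \frac{-39816 - 9996}{10299} = \left(-49812\right) \frac{1}{10299} = - \frac{16604}{3433}$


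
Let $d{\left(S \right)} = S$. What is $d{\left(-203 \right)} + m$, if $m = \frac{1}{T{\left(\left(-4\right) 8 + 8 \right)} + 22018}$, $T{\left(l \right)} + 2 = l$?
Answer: $- \frac{4464375}{21992} \approx -203.0$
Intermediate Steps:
$T{\left(l \right)} = -2 + l$
$m = \frac{1}{21992}$ ($m = \frac{1}{\left(-2 + \left(\left(-4\right) 8 + 8\right)\right) + 22018} = \frac{1}{\left(-2 + \left(-32 + 8\right)\right) + 22018} = \frac{1}{\left(-2 - 24\right) + 22018} = \frac{1}{-26 + 22018} = \frac{1}{21992} \approx 4.5471 \cdot 10^{-5}$)
$d{\left(-203 \right)} + m = -203 + \frac{1}{21992} = - \frac{4464375}{21992}$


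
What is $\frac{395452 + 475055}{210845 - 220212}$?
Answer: $- \frac{870507}{9367} \approx -92.933$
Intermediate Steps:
$\frac{395452 + 475055}{210845 - 220212} = \frac{870507}{210845 - 220212} = \frac{870507}{-9367} = 870507 \left(- \frac{1}{9367}\right) = - \frac{870507}{9367}$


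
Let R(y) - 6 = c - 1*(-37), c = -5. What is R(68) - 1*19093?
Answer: -19055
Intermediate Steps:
R(y) = 38 (R(y) = 6 + (-5 - 1*(-37)) = 6 + (-5 + 37) = 6 + 32 = 38)
R(68) - 1*19093 = 38 - 1*19093 = 38 - 19093 = -19055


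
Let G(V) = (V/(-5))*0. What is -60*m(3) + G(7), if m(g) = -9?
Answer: 540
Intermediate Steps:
G(V) = 0 (G(V) = (V*(-⅕))*0 = -V/5*0 = 0)
-60*m(3) + G(7) = -60*(-9) + 0 = 540 + 0 = 540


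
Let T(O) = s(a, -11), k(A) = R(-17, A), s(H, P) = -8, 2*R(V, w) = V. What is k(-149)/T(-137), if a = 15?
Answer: 17/16 ≈ 1.0625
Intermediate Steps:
R(V, w) = V/2
k(A) = -17/2 (k(A) = (½)*(-17) = -17/2)
T(O) = -8
k(-149)/T(-137) = -17/2/(-8) = -17/2*(-⅛) = 17/16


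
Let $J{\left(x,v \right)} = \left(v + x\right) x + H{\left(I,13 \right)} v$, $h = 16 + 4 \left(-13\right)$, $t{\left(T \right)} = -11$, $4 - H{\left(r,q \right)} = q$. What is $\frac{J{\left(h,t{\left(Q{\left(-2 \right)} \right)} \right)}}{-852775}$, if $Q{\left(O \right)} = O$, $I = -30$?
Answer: $- \frac{1791}{852775} \approx -0.0021002$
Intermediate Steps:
$H{\left(r,q \right)} = 4 - q$
$h = -36$ ($h = 16 - 52 = -36$)
$J{\left(x,v \right)} = - 9 v + x \left(v + x\right)$ ($J{\left(x,v \right)} = \left(v + x\right) x + \left(4 - 13\right) v = x \left(v + x\right) + \left(4 - 13\right) v = x \left(v + x\right) - 9 v = - 9 v + x \left(v + x\right)$)
$\frac{J{\left(h,t{\left(Q{\left(-2 \right)} \right)} \right)}}{-852775} = \frac{\left(-36\right)^{2} - -99 - -396}{-852775} = \left(1296 + 99 + 396\right) \left(- \frac{1}{852775}\right) = 1791 \left(- \frac{1}{852775}\right) = - \frac{1791}{852775}$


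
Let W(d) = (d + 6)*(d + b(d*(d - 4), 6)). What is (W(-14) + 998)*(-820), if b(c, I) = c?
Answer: 742920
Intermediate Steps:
W(d) = (6 + d)*(d + d*(-4 + d)) (W(d) = (d + 6)*(d + d*(d - 4)) = (6 + d)*(d + d*(-4 + d)))
(W(-14) + 998)*(-820) = (-14*(-18 + (-14)**2 + 3*(-14)) + 998)*(-820) = (-14*(-18 + 196 - 42) + 998)*(-820) = (-14*136 + 998)*(-820) = (-1904 + 998)*(-820) = -906*(-820) = 742920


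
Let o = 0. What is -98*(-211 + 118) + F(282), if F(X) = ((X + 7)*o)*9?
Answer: 9114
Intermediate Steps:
F(X) = 0 (F(X) = ((X + 7)*0)*9 = ((7 + X)*0)*9 = 0*9 = 0)
-98*(-211 + 118) + F(282) = -98*(-211 + 118) + 0 = -98*(-93) + 0 = 9114 + 0 = 9114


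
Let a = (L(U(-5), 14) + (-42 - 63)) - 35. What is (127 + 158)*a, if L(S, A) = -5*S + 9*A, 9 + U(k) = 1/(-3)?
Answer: 9310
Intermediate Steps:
U(k) = -28/3 (U(k) = -9 + 1/(-3) = -9 - ⅓ = -28/3)
a = 98/3 (a = ((-5*(-28/3) + 9*14) + (-42 - 63)) - 35 = ((140/3 + 126) - 105) - 35 = (518/3 - 105) - 35 = 203/3 - 35 = 98/3 ≈ 32.667)
(127 + 158)*a = (127 + 158)*(98/3) = 285*(98/3) = 9310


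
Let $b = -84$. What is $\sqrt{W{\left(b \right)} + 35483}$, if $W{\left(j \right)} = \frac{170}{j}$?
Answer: $\frac{\sqrt{62588442}}{42} \approx 188.36$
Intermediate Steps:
$\sqrt{W{\left(b \right)} + 35483} = \sqrt{\frac{170}{-84} + 35483} = \sqrt{170 \left(- \frac{1}{84}\right) + 35483} = \sqrt{- \frac{85}{42} + 35483} = \sqrt{\frac{1490201}{42}} = \frac{\sqrt{62588442}}{42}$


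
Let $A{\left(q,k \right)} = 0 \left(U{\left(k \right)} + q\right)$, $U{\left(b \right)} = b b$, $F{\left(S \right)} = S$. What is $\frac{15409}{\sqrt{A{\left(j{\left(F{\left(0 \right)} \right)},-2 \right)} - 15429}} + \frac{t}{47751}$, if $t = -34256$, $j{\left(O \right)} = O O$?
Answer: $- \frac{34256}{47751} - \frac{15409 i \sqrt{15429}}{15429} \approx -0.71739 - 124.05 i$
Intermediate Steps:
$j{\left(O \right)} = O^{2}$
$U{\left(b \right)} = b^{2}$
$A{\left(q,k \right)} = 0$ ($A{\left(q,k \right)} = 0 \left(k^{2} + q\right) = 0 \left(q + k^{2}\right) = 0$)
$\frac{15409}{\sqrt{A{\left(j{\left(F{\left(0 \right)} \right)},-2 \right)} - 15429}} + \frac{t}{47751} = \frac{15409}{\sqrt{0 - 15429}} - \frac{34256}{47751} = \frac{15409}{\sqrt{-15429}} - \frac{34256}{47751} = \frac{15409}{i \sqrt{15429}} - \frac{34256}{47751} = 15409 \left(- \frac{i \sqrt{15429}}{15429}\right) - \frac{34256}{47751} = - \frac{15409 i \sqrt{15429}}{15429} - \frac{34256}{47751} = - \frac{34256}{47751} - \frac{15409 i \sqrt{15429}}{15429}$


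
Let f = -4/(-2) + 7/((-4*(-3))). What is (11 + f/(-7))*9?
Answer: 2679/28 ≈ 95.679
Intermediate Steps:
f = 31/12 (f = -4*(-1/2) + 7/12 = 2 + 7*(1/12) = 2 + 7/12 = 31/12 ≈ 2.5833)
(11 + f/(-7))*9 = (11 + (31/12)/(-7))*9 = (11 + (31/12)*(-1/7))*9 = (11 - 31/84)*9 = (893/84)*9 = 2679/28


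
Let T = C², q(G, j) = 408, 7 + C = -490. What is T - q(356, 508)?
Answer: 246601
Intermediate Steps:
C = -497 (C = -7 - 490 = -497)
T = 247009 (T = (-497)² = 247009)
T - q(356, 508) = 247009 - 1*408 = 247009 - 408 = 246601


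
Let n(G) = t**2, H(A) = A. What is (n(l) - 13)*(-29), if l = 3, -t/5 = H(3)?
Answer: -6148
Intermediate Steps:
t = -15 (t = -5*3 = -15)
n(G) = 225 (n(G) = (-15)**2 = 225)
(n(l) - 13)*(-29) = (225 - 13)*(-29) = 212*(-29) = -6148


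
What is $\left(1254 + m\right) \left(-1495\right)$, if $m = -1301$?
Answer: $70265$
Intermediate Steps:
$\left(1254 + m\right) \left(-1495\right) = \left(1254 - 1301\right) \left(-1495\right) = \left(-47\right) \left(-1495\right) = 70265$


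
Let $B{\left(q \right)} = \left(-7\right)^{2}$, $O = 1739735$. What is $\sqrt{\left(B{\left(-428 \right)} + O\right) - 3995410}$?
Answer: $i \sqrt{2255626} \approx 1501.9 i$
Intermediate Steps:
$B{\left(q \right)} = 49$
$\sqrt{\left(B{\left(-428 \right)} + O\right) - 3995410} = \sqrt{\left(49 + 1739735\right) - 3995410} = \sqrt{1739784 - 3995410} = \sqrt{-2255626} = i \sqrt{2255626}$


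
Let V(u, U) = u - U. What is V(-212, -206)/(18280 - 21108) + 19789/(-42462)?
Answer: -994795/2144331 ≈ -0.46392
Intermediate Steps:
V(-212, -206)/(18280 - 21108) + 19789/(-42462) = (-212 - 1*(-206))/(18280 - 21108) + 19789/(-42462) = (-212 + 206)/(-2828) + 19789*(-1/42462) = -6*(-1/2828) - 2827/6066 = 3/1414 - 2827/6066 = -994795/2144331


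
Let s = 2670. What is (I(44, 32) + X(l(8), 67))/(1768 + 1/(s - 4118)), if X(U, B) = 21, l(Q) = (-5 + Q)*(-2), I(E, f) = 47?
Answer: 98464/2560063 ≈ 0.038462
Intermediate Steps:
l(Q) = 10 - 2*Q
(I(44, 32) + X(l(8), 67))/(1768 + 1/(s - 4118)) = (47 + 21)/(1768 + 1/(2670 - 4118)) = 68/(1768 + 1/(-1448)) = 68/(1768 - 1/1448) = 68/(2560063/1448) = 68*(1448/2560063) = 98464/2560063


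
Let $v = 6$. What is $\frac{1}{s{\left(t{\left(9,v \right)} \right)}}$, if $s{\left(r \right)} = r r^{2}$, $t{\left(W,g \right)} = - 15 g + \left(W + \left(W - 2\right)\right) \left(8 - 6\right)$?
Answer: $- \frac{1}{195112} \approx -5.1253 \cdot 10^{-6}$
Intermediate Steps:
$t{\left(W,g \right)} = -4 - 15 g + 4 W$ ($t{\left(W,g \right)} = - 15 g + \left(W + \left(-2 + W\right)\right) 2 = - 15 g + \left(-2 + 2 W\right) 2 = - 15 g + \left(-4 + 4 W\right) = -4 - 15 g + 4 W$)
$s{\left(r \right)} = r^{3}$
$\frac{1}{s{\left(t{\left(9,v \right)} \right)}} = \frac{1}{\left(-4 - 90 + 4 \cdot 9\right)^{3}} = \frac{1}{\left(-4 - 90 + 36\right)^{3}} = \frac{1}{\left(-58\right)^{3}} = \frac{1}{-195112} = - \frac{1}{195112}$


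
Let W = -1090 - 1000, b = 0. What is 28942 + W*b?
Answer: 28942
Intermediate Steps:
W = -2090
28942 + W*b = 28942 - 2090*0 = 28942 + 0 = 28942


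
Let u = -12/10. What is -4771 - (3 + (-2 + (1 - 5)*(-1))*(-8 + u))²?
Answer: -125204/25 ≈ -5008.2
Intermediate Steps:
u = -6/5 (u = -12*⅒ = -6/5 ≈ -1.2000)
-4771 - (3 + (-2 + (1 - 5)*(-1))*(-8 + u))² = -4771 - (3 + (-2 + (1 - 5)*(-1))*(-8 - 6/5))² = -4771 - (3 + (-2 - 4*(-1))*(-46/5))² = -4771 - (3 + (-2 + 4)*(-46/5))² = -4771 - (3 + 2*(-46/5))² = -4771 - (3 - 92/5)² = -4771 - (-77/5)² = -4771 - 1*5929/25 = -4771 - 5929/25 = -125204/25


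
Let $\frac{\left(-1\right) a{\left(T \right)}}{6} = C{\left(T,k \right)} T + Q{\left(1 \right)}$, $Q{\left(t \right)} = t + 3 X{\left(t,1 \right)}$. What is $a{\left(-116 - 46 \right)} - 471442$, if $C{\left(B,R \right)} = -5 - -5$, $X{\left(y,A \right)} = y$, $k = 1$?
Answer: $-471466$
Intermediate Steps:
$C{\left(B,R \right)} = 0$ ($C{\left(B,R \right)} = -5 + 5 = 0$)
$Q{\left(t \right)} = 4 t$ ($Q{\left(t \right)} = t + 3 t = 4 t$)
$a{\left(T \right)} = -24$ ($a{\left(T \right)} = - 6 \left(0 T + 4 \cdot 1\right) = - 6 \left(0 + 4\right) = \left(-6\right) 4 = -24$)
$a{\left(-116 - 46 \right)} - 471442 = -24 - 471442 = -471466$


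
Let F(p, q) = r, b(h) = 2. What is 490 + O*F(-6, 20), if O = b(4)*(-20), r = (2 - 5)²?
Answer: 130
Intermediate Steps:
r = 9 (r = (-3)² = 9)
F(p, q) = 9
O = -40 (O = 2*(-20) = -40)
490 + O*F(-6, 20) = 490 - 40*9 = 490 - 360 = 130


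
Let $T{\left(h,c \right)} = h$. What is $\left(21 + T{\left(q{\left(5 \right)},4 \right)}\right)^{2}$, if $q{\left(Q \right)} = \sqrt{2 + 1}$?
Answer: $\left(21 + \sqrt{3}\right)^{2} \approx 516.75$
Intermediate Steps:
$q{\left(Q \right)} = \sqrt{3}$
$\left(21 + T{\left(q{\left(5 \right)},4 \right)}\right)^{2} = \left(21 + \sqrt{3}\right)^{2}$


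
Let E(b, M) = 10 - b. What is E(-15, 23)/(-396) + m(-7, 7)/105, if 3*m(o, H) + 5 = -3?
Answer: -409/4620 ≈ -0.088528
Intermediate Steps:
m(o, H) = -8/3 (m(o, H) = -5/3 + (⅓)*(-3) = -5/3 - 1 = -8/3)
E(-15, 23)/(-396) + m(-7, 7)/105 = (10 - 1*(-15))/(-396) - 8/3/105 = (10 + 15)*(-1/396) - 8/3*1/105 = 25*(-1/396) - 8/315 = -25/396 - 8/315 = -409/4620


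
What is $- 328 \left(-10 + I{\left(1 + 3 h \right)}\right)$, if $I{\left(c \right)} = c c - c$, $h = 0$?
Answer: $3280$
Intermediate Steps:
$I{\left(c \right)} = c^{2} - c$
$- 328 \left(-10 + I{\left(1 + 3 h \right)}\right) = - 328 \left(-10 + \left(1 + 3 \cdot 0\right) \left(-1 + \left(1 + 3 \cdot 0\right)\right)\right) = - 328 \left(-10 + \left(1 + 0\right) \left(-1 + \left(1 + 0\right)\right)\right) = - 328 \left(-10 + 1 \left(-1 + 1\right)\right) = - 328 \left(-10 + 1 \cdot 0\right) = - 328 \left(-10 + 0\right) = \left(-328\right) \left(-10\right) = 3280$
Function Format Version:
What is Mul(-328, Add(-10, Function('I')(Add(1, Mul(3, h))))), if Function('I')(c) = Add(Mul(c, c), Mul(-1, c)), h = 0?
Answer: 3280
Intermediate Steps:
Function('I')(c) = Add(Pow(c, 2), Mul(-1, c))
Mul(-328, Add(-10, Function('I')(Add(1, Mul(3, h))))) = Mul(-328, Add(-10, Mul(Add(1, Mul(3, 0)), Add(-1, Add(1, Mul(3, 0)))))) = Mul(-328, Add(-10, Mul(Add(1, 0), Add(-1, Add(1, 0))))) = Mul(-328, Add(-10, Mul(1, Add(-1, 1)))) = Mul(-328, Add(-10, Mul(1, 0))) = Mul(-328, Add(-10, 0)) = Mul(-328, -10) = 3280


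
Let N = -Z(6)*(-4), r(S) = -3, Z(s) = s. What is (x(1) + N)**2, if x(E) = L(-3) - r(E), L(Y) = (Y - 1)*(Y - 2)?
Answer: 2209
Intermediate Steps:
L(Y) = (-1 + Y)*(-2 + Y)
N = 24 (N = -1*6*(-4) = -6*(-4) = 24)
x(E) = 23 (x(E) = (2 + (-3)**2 - 3*(-3)) - 1*(-3) = (2 + 9 + 9) + 3 = 20 + 3 = 23)
(x(1) + N)**2 = (23 + 24)**2 = 47**2 = 2209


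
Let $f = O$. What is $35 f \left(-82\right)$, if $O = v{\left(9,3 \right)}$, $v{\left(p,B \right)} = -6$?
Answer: $17220$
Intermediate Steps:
$O = -6$
$f = -6$
$35 f \left(-82\right) = 35 \left(-6\right) \left(-82\right) = \left(-210\right) \left(-82\right) = 17220$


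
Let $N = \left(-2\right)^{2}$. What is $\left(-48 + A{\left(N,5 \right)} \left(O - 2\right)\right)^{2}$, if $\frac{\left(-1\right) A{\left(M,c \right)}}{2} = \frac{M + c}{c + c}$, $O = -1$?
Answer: $\frac{45369}{25} \approx 1814.8$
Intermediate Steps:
$N = 4$
$A{\left(M,c \right)} = - \frac{M + c}{c}$ ($A{\left(M,c \right)} = - 2 \frac{M + c}{c + c} = - 2 \frac{M + c}{2 c} = - \frac{M + c}{c}$)
$\left(-48 + A{\left(N,5 \right)} \left(O - 2\right)\right)^{2} = \left(-48 + \frac{\left(-1\right) 4 - 5}{5} \left(-1 - 2\right)\right)^{2} = \left(-48 + \frac{-4 - 5}{5} \left(-3\right)\right)^{2} = \left(-48 + \frac{1}{5} \left(-9\right) \left(-3\right)\right)^{2} = \left(-48 - - \frac{27}{5}\right)^{2} = \left(-48 + \frac{27}{5}\right)^{2} = \left(- \frac{213}{5}\right)^{2} = \frac{45369}{25}$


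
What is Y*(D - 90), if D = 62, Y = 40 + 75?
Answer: -3220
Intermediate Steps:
Y = 115
Y*(D - 90) = 115*(62 - 90) = 115*(-28) = -3220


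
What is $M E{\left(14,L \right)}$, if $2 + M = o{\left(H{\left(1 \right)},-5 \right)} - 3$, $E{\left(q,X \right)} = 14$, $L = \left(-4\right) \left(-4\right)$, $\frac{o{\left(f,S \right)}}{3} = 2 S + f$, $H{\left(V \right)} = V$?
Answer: $-448$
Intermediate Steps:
$o{\left(f,S \right)} = 3 f + 6 S$ ($o{\left(f,S \right)} = 3 \left(2 S + f\right) = 3 \left(f + 2 S\right) = 3 f + 6 S$)
$L = 16$
$M = -32$ ($M = -2 + \left(\left(3 \cdot 1 + 6 \left(-5\right)\right) - 3\right) = -2 + \left(\left(3 - 30\right) - 3\right) = -2 - 30 = -32$)
$M E{\left(14,L \right)} = \left(-32\right) 14 = -448$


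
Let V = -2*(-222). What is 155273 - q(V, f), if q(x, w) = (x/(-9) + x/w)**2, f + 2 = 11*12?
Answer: 5824081709/38025 ≈ 1.5316e+5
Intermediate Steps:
V = 444
f = 130 (f = -2 + 11*12 = -2 + 132 = 130)
q(x, w) = (-x/9 + x/w)**2 (q(x, w) = (x*(-1/9) + x/w)**2 = (-x/9 + x/w)**2)
155273 - q(V, f) = 155273 - 444**2*(-9 + 130)**2/(81*130**2) = 155273 - 197136*121**2/(81*16900) = 155273 - 197136*14641/(81*16900) = 155273 - 1*80174116/38025 = 155273 - 80174116/38025 = 5824081709/38025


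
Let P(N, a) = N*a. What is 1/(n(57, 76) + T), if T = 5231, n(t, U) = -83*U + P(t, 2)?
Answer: -1/963 ≈ -0.0010384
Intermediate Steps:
n(t, U) = -83*U + 2*t (n(t, U) = -83*U + t*2 = -83*U + 2*t)
1/(n(57, 76) + T) = 1/((-83*76 + 2*57) + 5231) = 1/((-6308 + 114) + 5231) = 1/(-6194 + 5231) = 1/(-963) = -1/963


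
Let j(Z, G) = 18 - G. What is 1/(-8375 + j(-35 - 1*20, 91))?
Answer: -1/8448 ≈ -0.00011837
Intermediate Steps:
1/(-8375 + j(-35 - 1*20, 91)) = 1/(-8375 + (18 - 1*91)) = 1/(-8375 + (18 - 91)) = 1/(-8375 - 73) = 1/(-8448) = -1/8448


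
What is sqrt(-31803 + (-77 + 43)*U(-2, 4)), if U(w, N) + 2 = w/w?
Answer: I*sqrt(31769) ≈ 178.24*I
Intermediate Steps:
U(w, N) = -1 (U(w, N) = -2 + w/w = -2 + 1 = -1)
sqrt(-31803 + (-77 + 43)*U(-2, 4)) = sqrt(-31803 + (-77 + 43)*(-1)) = sqrt(-31803 - 34*(-1)) = sqrt(-31803 + 34) = sqrt(-31769) = I*sqrt(31769)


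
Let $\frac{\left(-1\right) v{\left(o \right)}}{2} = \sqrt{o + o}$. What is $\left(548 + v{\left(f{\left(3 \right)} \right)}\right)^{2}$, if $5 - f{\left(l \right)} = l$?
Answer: $295936$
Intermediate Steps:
$f{\left(l \right)} = 5 - l$
$v{\left(o \right)} = - 2 \sqrt{2} \sqrt{o}$ ($v{\left(o \right)} = - 2 \sqrt{o + o} = - 2 \sqrt{2 o} = - 2 \sqrt{2} \sqrt{o}$)
$\left(548 + v{\left(f{\left(3 \right)} \right)}\right)^{2} = \left(548 - 2 \sqrt{2} \sqrt{5 - 3}\right)^{2} = \left(548 - 2 \sqrt{2} \sqrt{2}\right)^{2} = \left(548 - 4\right)^{2} = 544^{2} = 295936$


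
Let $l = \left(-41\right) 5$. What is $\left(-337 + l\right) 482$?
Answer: $-261244$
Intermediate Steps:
$l = -205$
$\left(-337 + l\right) 482 = \left(-337 - 205\right) 482 = \left(-542\right) 482 = -261244$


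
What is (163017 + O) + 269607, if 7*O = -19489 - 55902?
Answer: 2952977/7 ≈ 4.2185e+5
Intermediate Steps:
O = -75391/7 (O = (-19489 - 55902)/7 = (⅐)*(-75391) = -75391/7 ≈ -10770.)
(163017 + O) + 269607 = (163017 - 75391/7) + 269607 = 1065728/7 + 269607 = 2952977/7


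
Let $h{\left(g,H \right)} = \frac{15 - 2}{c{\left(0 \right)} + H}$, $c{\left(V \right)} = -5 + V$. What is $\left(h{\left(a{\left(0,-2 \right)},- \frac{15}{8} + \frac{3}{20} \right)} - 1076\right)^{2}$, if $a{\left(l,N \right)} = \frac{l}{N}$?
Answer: $\frac{84079121296}{72361} \approx 1.1619 \cdot 10^{6}$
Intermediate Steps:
$h{\left(g,H \right)} = \frac{13}{-5 + H}$ ($h{\left(g,H \right)} = \frac{15 - 2}{\left(-5 + 0\right) + H} = \frac{13}{-5 + H}$)
$\left(h{\left(a{\left(0,-2 \right)},- \frac{15}{8} + \frac{3}{20} \right)} - 1076\right)^{2} = \left(\frac{13}{-5 + \left(- \frac{15}{8} + \frac{3}{20}\right)} - 1076\right)^{2} = \left(\frac{13}{-5 - \frac{69}{40}} - 1076\right)^{2} = \left(\frac{13}{- \frac{269}{40}} - 1076\right)^{2} = \left(13 \left(- \frac{40}{269}\right) - 1076\right)^{2} = \left(- \frac{520}{269} - 1076\right)^{2} = \left(- \frac{289964}{269}\right)^{2} = \frac{84079121296}{72361}$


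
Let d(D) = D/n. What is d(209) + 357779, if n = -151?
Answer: 54024420/151 ≈ 3.5778e+5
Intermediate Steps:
d(D) = -D/151 (d(D) = D/(-151) = D*(-1/151) = -D/151)
d(209) + 357779 = -1/151*209 + 357779 = -209/151 + 357779 = 54024420/151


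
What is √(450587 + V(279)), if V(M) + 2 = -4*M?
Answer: 9*√5549 ≈ 670.42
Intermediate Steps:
V(M) = -2 - 4*M
√(450587 + V(279)) = √(450587 + (-2 - 4*279)) = √(450587 + (-2 - 1116)) = √(450587 - 1118) = √449469 = 9*√5549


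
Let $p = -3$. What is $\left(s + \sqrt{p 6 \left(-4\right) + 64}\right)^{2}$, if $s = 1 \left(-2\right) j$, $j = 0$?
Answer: $136$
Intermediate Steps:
$s = 0$ ($s = 1 \left(-2\right) 0 = \left(-2\right) 0 = 0$)
$\left(s + \sqrt{p 6 \left(-4\right) + 64}\right)^{2} = \left(0 + \sqrt{\left(-3\right) 6 \left(-4\right) + 64}\right)^{2} = \left(0 + \sqrt{\left(-18\right) \left(-4\right) + 64}\right)^{2} = \left(0 + \sqrt{72 + 64}\right)^{2} = \left(0 + \sqrt{136}\right)^{2} = \left(0 + 2 \sqrt{34}\right)^{2} = \left(2 \sqrt{34}\right)^{2} = 136$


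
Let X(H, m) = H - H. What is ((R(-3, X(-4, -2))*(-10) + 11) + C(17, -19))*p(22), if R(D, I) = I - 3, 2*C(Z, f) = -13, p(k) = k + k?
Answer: 1518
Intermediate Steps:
p(k) = 2*k
X(H, m) = 0
C(Z, f) = -13/2 (C(Z, f) = (1/2)*(-13) = -13/2)
R(D, I) = -3 + I
((R(-3, X(-4, -2))*(-10) + 11) + C(17, -19))*p(22) = (((-3 + 0)*(-10) + 11) - 13/2)*(2*22) = ((-3*(-10) + 11) - 13/2)*44 = ((30 + 11) - 13/2)*44 = (41 - 13/2)*44 = (69/2)*44 = 1518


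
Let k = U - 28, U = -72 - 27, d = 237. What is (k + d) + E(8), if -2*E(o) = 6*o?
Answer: 86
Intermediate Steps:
U = -99
E(o) = -3*o
k = -127 (k = -99 - 28 = -127)
(k + d) + E(8) = (-127 + 237) - 3*8 = 110 - 24 = 86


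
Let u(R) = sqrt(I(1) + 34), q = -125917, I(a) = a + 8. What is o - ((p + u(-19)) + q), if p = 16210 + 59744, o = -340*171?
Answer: -8177 - sqrt(43) ≈ -8183.6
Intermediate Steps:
I(a) = 8 + a
o = -58140
u(R) = sqrt(43) (u(R) = sqrt((8 + 1) + 34) = sqrt(9 + 34) = sqrt(43))
p = 75954
o - ((p + u(-19)) + q) = -58140 - ((75954 + sqrt(43)) - 125917) = -58140 - (-49963 + sqrt(43)) = -58140 + (49963 - sqrt(43)) = -8177 - sqrt(43)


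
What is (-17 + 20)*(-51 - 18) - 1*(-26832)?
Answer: 26625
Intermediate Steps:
(-17 + 20)*(-51 - 18) - 1*(-26832) = 3*(-69) + 26832 = -207 + 26832 = 26625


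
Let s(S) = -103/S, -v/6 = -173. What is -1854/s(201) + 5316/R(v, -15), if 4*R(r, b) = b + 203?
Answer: 175362/47 ≈ 3731.1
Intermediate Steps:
v = 1038 (v = -6*(-173) = 1038)
R(r, b) = 203/4 + b/4 (R(r, b) = (b + 203)/4 = (203 + b)/4 = 203/4 + b/4)
-1854/s(201) + 5316/R(v, -15) = -1854/((-103/201)) + 5316/(203/4 + (¼)*(-15)) = -1854/((-103*1/201)) + 5316/(203/4 - 15/4) = -1854/(-103/201) + 5316/47 = -1854*(-201/103) + 5316*(1/47) = 3618 + 5316/47 = 175362/47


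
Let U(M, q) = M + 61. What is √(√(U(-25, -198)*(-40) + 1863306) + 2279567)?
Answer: √(2279567 + 27*√2554) ≈ 1510.3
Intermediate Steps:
U(M, q) = 61 + M
√(√(U(-25, -198)*(-40) + 1863306) + 2279567) = √(√((61 - 25)*(-40) + 1863306) + 2279567) = √(√(36*(-40) + 1863306) + 2279567) = √(√(-1440 + 1863306) + 2279567) = √(√1861866 + 2279567) = √(27*√2554 + 2279567) = √(2279567 + 27*√2554)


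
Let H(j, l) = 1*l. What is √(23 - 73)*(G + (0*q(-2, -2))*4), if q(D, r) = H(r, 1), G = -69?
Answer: -345*I*√2 ≈ -487.9*I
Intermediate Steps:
H(j, l) = l
q(D, r) = 1
√(23 - 73)*(G + (0*q(-2, -2))*4) = √(23 - 73)*(-69 + (0*1)*4) = √(-50)*(-69 + 0*4) = (5*I*√2)*(-69 + 0) = (5*I*√2)*(-69) = -345*I*√2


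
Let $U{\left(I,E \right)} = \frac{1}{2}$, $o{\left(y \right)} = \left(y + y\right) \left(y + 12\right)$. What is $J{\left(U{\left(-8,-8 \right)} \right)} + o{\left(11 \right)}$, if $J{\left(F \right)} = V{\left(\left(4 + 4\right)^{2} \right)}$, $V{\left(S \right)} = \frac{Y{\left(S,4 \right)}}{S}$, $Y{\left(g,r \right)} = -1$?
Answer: $\frac{32383}{64} \approx 505.98$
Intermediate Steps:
$o{\left(y \right)} = 2 y \left(12 + y\right)$
$U{\left(I,E \right)} = \frac{1}{2}$
$V{\left(S \right)} = - \frac{1}{S}$
$J{\left(F \right)} = - \frac{1}{64}$ ($J{\left(F \right)} = - \frac{1}{\left(4 + 4\right)^{2}} = - \frac{1}{8^{2}} = - \frac{1}{64}$)
$J{\left(U{\left(-8,-8 \right)} \right)} + o{\left(11 \right)} = - \frac{1}{64} + 2 \cdot 11 \left(12 + 11\right) = - \frac{1}{64} + 2 \cdot 11 \cdot 23 = - \frac{1}{64} + 506 = \frac{32383}{64}$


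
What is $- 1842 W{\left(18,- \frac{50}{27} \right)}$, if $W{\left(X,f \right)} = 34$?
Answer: $-62628$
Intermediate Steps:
$- 1842 W{\left(18,- \frac{50}{27} \right)} = \left(-1842\right) 34 = -62628$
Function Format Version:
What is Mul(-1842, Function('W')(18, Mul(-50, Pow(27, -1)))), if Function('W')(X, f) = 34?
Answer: -62628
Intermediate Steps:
Mul(-1842, Function('W')(18, Mul(-50, Pow(27, -1)))) = Mul(-1842, 34) = -62628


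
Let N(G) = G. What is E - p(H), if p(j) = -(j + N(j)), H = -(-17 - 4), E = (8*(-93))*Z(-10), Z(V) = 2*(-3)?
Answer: 4506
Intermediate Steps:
Z(V) = -6
E = 4464 (E = (8*(-93))*(-6) = -744*(-6) = 4464)
H = 21 (H = -1*(-21) = 21)
p(j) = -2*j (p(j) = -(j + j) = -2*j)
E - p(H) = 4464 - (-2)*21 = 4464 - 1*(-42) = 4464 + 42 = 4506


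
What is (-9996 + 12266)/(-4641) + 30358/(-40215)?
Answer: -11056168/8887515 ≈ -1.2440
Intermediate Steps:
(-9996 + 12266)/(-4641) + 30358/(-40215) = 2270*(-1/4641) + 30358*(-1/40215) = -2270/4641 - 30358/40215 = -11056168/8887515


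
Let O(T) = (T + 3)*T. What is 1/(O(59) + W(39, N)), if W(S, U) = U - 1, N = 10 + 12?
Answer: 1/3679 ≈ 0.00027181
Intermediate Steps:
N = 22
O(T) = T*(3 + T) (O(T) = (3 + T)*T = T*(3 + T))
W(S, U) = -1 + U
1/(O(59) + W(39, N)) = 1/(59*(3 + 59) + (-1 + 22)) = 1/(59*62 + 21) = 1/(3658 + 21) = 1/3679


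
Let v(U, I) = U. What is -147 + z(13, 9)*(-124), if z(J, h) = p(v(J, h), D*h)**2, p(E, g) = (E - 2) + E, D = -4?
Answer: -71571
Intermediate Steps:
p(E, g) = -2 + 2*E (p(E, g) = (-2 + E) + E = -2 + 2*E)
z(J, h) = (-2 + 2*J)**2
-147 + z(13, 9)*(-124) = -147 + (4*(-1 + 13)**2)*(-124) = -147 + (4*12**2)*(-124) = -147 + (4*144)*(-124) = -147 + 576*(-124) = -147 - 71424 = -71571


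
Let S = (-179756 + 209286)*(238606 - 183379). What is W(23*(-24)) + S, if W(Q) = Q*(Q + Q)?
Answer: 1631462718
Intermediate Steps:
W(Q) = 2*Q² (W(Q) = Q*(2*Q) = 2*Q²)
S = 1630853310 (S = 29530*55227 = 1630853310)
W(23*(-24)) + S = 2*(23*(-24))² + 1630853310 = 2*(-552)² + 1630853310 = 2*304704 + 1630853310 = 609408 + 1630853310 = 1631462718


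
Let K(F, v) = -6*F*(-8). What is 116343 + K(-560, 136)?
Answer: 89463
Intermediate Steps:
K(F, v) = 48*F
116343 + K(-560, 136) = 116343 + 48*(-560) = 116343 - 26880 = 89463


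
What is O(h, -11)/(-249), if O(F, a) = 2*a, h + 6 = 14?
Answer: 22/249 ≈ 0.088353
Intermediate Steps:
h = 8 (h = -6 + 14 = 8)
O(h, -11)/(-249) = (2*(-11))/(-249) = -22*(-1/249) = 22/249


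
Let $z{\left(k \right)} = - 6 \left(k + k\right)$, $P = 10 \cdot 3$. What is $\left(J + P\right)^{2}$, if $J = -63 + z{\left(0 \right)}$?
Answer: $1089$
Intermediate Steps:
$P = 30$
$z{\left(k \right)} = - 12 k$ ($z{\left(k \right)} = - 6 \cdot 2 k = - 12 k$)
$J = -63$ ($J = -63 - 0 = -63 + 0 = -63$)
$\left(J + P\right)^{2} = \left(-63 + 30\right)^{2} = \left(-33\right)^{2} = 1089$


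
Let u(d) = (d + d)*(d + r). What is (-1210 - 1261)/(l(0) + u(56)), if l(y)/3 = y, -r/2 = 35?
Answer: 353/224 ≈ 1.5759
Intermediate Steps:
r = -70 (r = -2*35 = -70)
u(d) = 2*d*(-70 + d) (u(d) = (d + d)*(d - 70) = (2*d)*(-70 + d) = 2*d*(-70 + d))
l(y) = 3*y
(-1210 - 1261)/(l(0) + u(56)) = (-1210 - 1261)/(3*0 + 2*56*(-70 + 56)) = -2471/(0 + 2*56*(-14)) = -2471/(0 - 1568) = -2471/(-1568) = -2471*(-1/1568) = 353/224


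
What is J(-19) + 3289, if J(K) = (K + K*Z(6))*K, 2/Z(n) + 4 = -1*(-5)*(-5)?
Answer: 105128/29 ≈ 3625.1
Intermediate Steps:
Z(n) = -2/29 (Z(n) = 2/(-4 - 1*(-5)*(-5)) = 2/(-4 + 5*(-5)) = 2/(-4 - 25) = 2/(-29) = 2*(-1/29) = -2/29)
J(K) = 27*K²/29 (J(K) = (K + K*(-2/29))*K = (K - 2*K/29)*K = (27*K/29)*K = 27*K²/29)
J(-19) + 3289 = (27/29)*(-19)² + 3289 = (27/29)*361 + 3289 = 9747/29 + 3289 = 105128/29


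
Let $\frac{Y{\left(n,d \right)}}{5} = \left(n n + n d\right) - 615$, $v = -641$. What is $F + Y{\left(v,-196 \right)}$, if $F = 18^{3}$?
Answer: $2685342$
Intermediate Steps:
$Y{\left(n,d \right)} = -3075 + 5 n^{2} + 5 d n$ ($Y{\left(n,d \right)} = 5 \left(\left(n n + n d\right) - 615\right) = 5 \left(\left(n^{2} + d n\right) - 615\right) = 5 \left(-615 + n^{2} + d n\right) = -3075 + 5 n^{2} + 5 d n$)
$F = 5832$
$F + Y{\left(v,-196 \right)} = 5832 + \left(-3075 + 5 \left(-641\right)^{2} + 5 \left(-196\right) \left(-641\right)\right) = 5832 + \left(-3075 + 5 \cdot 410881 + 628180\right) = 5832 + \left(-3075 + 2054405 + 628180\right) = 5832 + 2679510 = 2685342$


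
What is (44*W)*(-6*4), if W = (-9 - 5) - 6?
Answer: 21120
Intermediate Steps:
W = -20 (W = -14 - 6 = -20)
(44*W)*(-6*4) = (44*(-20))*(-6*4) = -880*(-24) = 21120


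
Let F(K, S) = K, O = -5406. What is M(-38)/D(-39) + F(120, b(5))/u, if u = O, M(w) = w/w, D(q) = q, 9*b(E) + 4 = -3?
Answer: -1681/35139 ≈ -0.047839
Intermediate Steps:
b(E) = -7/9 (b(E) = -4/9 + (⅑)*(-3) = -4/9 - ⅓ = -7/9)
M(w) = 1
u = -5406
M(-38)/D(-39) + F(120, b(5))/u = 1/(-39) + 120/(-5406) = 1*(-1/39) + 120*(-1/5406) = -1/39 - 20/901 = -1681/35139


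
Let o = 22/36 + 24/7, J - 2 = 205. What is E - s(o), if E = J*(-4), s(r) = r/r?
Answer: -829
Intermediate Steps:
J = 207 (J = 2 + 205 = 207)
o = 509/126 (o = 22*(1/36) + 24*(1/7) = 11/18 + 24/7 = 509/126 ≈ 4.0397)
s(r) = 1
E = -828 (E = 207*(-4) = -828)
E - s(o) = -828 - 1*1 = -828 - 1 = -829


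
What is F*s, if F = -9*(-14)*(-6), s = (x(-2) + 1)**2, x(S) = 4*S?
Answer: -37044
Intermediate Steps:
s = 49 (s = (4*(-2) + 1)**2 = (-8 + 1)**2 = (-7)**2 = 49)
F = -756 (F = 126*(-6) = -756)
F*s = -756*49 = -37044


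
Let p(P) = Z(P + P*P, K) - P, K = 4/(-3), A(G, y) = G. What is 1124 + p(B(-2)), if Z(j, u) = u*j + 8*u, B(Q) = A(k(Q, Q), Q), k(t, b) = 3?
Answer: 3283/3 ≈ 1094.3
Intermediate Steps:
B(Q) = 3
K = -4/3 (K = 4*(-1/3) = -4/3 ≈ -1.3333)
Z(j, u) = 8*u + j*u (Z(j, u) = j*u + 8*u = 8*u + j*u)
p(P) = -32/3 - 7*P/3 - 4*P**2/3 (p(P) = -4*(8 + (P + P*P))/3 - P = -4*(8 + (P + P**2))/3 - P = -4*(8 + P + P**2)/3 - P = (-32/3 - 4*P/3 - 4*P**2/3) - P = -32/3 - 7*P/3 - 4*P**2/3)
1124 + p(B(-2)) = 1124 + (-32/3 - 7/3*3 - 4/3*3**2) = 1124 + (-32/3 - 7 - 4/3*9) = 1124 + (-32/3 - 7 - 12) = 1124 - 89/3 = 3283/3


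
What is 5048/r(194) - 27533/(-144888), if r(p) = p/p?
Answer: 731422157/144888 ≈ 5048.2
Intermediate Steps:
r(p) = 1
5048/r(194) - 27533/(-144888) = 5048/1 - 27533/(-144888) = 5048*1 - 27533*(-1/144888) = 5048 + 27533/144888 = 731422157/144888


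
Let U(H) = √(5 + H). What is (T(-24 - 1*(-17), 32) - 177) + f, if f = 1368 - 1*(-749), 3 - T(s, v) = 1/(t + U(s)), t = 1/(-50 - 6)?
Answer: (1999*I + 108808*√2)/(I + 56*√2) ≈ 1943.0 + 0.70699*I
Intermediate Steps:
t = -1/56 (t = 1/(-56) = -1/56 ≈ -0.017857)
T(s, v) = 3 - 1/(-1/56 + √(5 + s))
f = 2117 (f = 1368 + 749 = 2117)
(T(-24 - 1*(-17), 32) - 177) + f = ((-59 + 168*√(5 + (-24 - 1*(-17))))/(-1 + 56*√(5 + (-24 - 1*(-17)))) - 177) + 2117 = ((-59 + 168*√(5 + (-24 + 17)))/(-1 + 56*√(5 + (-24 + 17))) - 177) + 2117 = ((-59 + 168*√(5 - 7))/(-1 + 56*√(5 - 7)) - 177) + 2117 = ((-59 + 168*√(-2))/(-1 + 56*√(-2)) - 177) + 2117 = ((-59 + 168*(I*√2))/(-1 + 56*(I*√2)) - 177) + 2117 = ((-59 + 168*I*√2)/(-1 + 56*I*√2) - 177) + 2117 = (-177 + (-59 + 168*I*√2)/(-1 + 56*I*√2)) + 2117 = 1940 + (-59 + 168*I*√2)/(-1 + 56*I*√2)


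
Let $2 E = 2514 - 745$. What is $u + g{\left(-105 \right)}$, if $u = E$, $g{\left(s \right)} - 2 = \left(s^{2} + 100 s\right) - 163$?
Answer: $\frac{2497}{2} \approx 1248.5$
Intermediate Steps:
$g{\left(s \right)} = -161 + s^{2} + 100 s$ ($g{\left(s \right)} = 2 - \left(163 - s^{2} - 100 s\right) = 2 + \left(-163 + s^{2} + 100 s\right) = -161 + s^{2} + 100 s$)
$E = \frac{1769}{2}$ ($E = \frac{2514 - 745}{2} = \frac{1}{2} \cdot 1769 = \frac{1769}{2} \approx 884.5$)
$u = \frac{1769}{2} \approx 884.5$
$u + g{\left(-105 \right)} = \frac{1769}{2} + \left(-161 + \left(-105\right)^{2} + 100 \left(-105\right)\right) = \frac{1769}{2} - -364 = \frac{1769}{2} + 364 = \frac{2497}{2}$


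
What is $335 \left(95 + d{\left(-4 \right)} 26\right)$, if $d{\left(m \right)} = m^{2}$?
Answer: $171185$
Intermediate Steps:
$335 \left(95 + d{\left(-4 \right)} 26\right) = 335 \left(95 + \left(-4\right)^{2} \cdot 26\right) = 335 \left(95 + 16 \cdot 26\right) = 335 \left(95 + 416\right) = 335 \cdot 511 = 171185$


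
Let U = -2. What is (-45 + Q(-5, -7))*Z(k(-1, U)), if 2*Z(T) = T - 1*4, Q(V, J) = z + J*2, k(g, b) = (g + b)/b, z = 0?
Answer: 295/4 ≈ 73.750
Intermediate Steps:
k(g, b) = (b + g)/b
Q(V, J) = 2*J (Q(V, J) = 0 + J*2 = 0 + 2*J = 2*J)
Z(T) = -2 + T/2 (Z(T) = (T - 1*4)/2 = (T - 4)/2 = (-4 + T)/2 = -2 + T/2)
(-45 + Q(-5, -7))*Z(k(-1, U)) = (-45 + 2*(-7))*(-2 + ((-2 - 1)/(-2))/2) = (-45 - 14)*(-2 + (-½*(-3))/2) = -59*(-2 + (½)*(3/2)) = -59*(-2 + ¾) = -59*(-5/4) = 295/4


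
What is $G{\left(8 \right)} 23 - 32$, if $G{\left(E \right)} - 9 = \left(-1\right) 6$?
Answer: $37$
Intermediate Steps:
$G{\left(E \right)} = 3$ ($G{\left(E \right)} = 9 - 6 = 3$)
$G{\left(8 \right)} 23 - 32 = 3 \cdot 23 - 32 = 69 - 32 = 37$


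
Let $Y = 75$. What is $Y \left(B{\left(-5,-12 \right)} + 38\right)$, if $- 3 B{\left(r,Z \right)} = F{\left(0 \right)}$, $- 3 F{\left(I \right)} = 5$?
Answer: $\frac{8675}{3} \approx 2891.7$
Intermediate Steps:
$F{\left(I \right)} = - \frac{5}{3}$ ($F{\left(I \right)} = \left(- \frac{1}{3}\right) 5 = - \frac{5}{3}$)
$B{\left(r,Z \right)} = \frac{5}{9}$ ($B{\left(r,Z \right)} = \left(- \frac{1}{3}\right) \left(- \frac{5}{3}\right) = \frac{5}{9}$)
$Y \left(B{\left(-5,-12 \right)} + 38\right) = 75 \left(\frac{5}{9} + 38\right) = 75 \cdot \frac{347}{9} = \frac{8675}{3}$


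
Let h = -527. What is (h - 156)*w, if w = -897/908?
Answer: 612651/908 ≈ 674.73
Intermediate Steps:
w = -897/908 (w = -897*1/908 = -897/908 ≈ -0.98789)
(h - 156)*w = (-527 - 156)*(-897/908) = -683*(-897/908) = 612651/908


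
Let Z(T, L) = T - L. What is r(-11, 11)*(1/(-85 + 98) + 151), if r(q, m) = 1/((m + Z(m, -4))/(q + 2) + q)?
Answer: -17676/1625 ≈ -10.878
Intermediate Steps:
r(q, m) = 1/(q + (4 + 2*m)/(2 + q)) (r(q, m) = 1/((m + (m - 1*(-4)))/(q + 2) + q) = 1/((m + (m + 4))/(2 + q) + q) = 1/((m + (4 + m))/(2 + q) + q) = 1/((4 + 2*m)/(2 + q) + q) = 1/(q + (4 + 2*m)/(2 + q)))
r(-11, 11)*(1/(-85 + 98) + 151) = ((2 - 11)/(4 + (-11)² + 2*11 + 2*(-11)))*(1/(-85 + 98) + 151) = (-9/(4 + 121 + 22 - 22))*(1/13 + 151) = (-9/125)*(1/13 + 151) = ((1/125)*(-9))*(1964/13) = -9/125*1964/13 = -17676/1625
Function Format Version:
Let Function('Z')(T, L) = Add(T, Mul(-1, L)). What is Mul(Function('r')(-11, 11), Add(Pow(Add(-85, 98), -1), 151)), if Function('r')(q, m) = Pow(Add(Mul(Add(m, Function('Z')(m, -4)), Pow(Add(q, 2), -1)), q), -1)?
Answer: Rational(-17676, 1625) ≈ -10.878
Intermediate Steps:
Function('r')(q, m) = Pow(Add(q, Mul(Pow(Add(2, q), -1), Add(4, Mul(2, m)))), -1) (Function('r')(q, m) = Pow(Add(Mul(Add(m, Add(m, Mul(-1, -4))), Pow(Add(q, 2), -1)), q), -1) = Pow(Add(Mul(Add(m, Add(m, 4)), Pow(Add(2, q), -1)), q), -1) = Pow(Add(Mul(Add(m, Add(4, m)), Pow(Add(2, q), -1)), q), -1) = Pow(Add(Mul(Add(4, Mul(2, m)), Pow(Add(2, q), -1)), q), -1) = Pow(Add(Mul(Pow(Add(2, q), -1), Add(4, Mul(2, m))), q), -1) = Pow(Add(q, Mul(Pow(Add(2, q), -1), Add(4, Mul(2, m)))), -1))
Mul(Function('r')(-11, 11), Add(Pow(Add(-85, 98), -1), 151)) = Mul(Mul(Pow(Add(4, Pow(-11, 2), Mul(2, 11), Mul(2, -11)), -1), Add(2, -11)), Add(Pow(Add(-85, 98), -1), 151)) = Mul(Mul(Pow(Add(4, 121, 22, -22), -1), -9), Add(Pow(13, -1), 151)) = Mul(Mul(Pow(125, -1), -9), Add(Rational(1, 13), 151)) = Mul(Mul(Rational(1, 125), -9), Rational(1964, 13)) = Mul(Rational(-9, 125), Rational(1964, 13)) = Rational(-17676, 1625)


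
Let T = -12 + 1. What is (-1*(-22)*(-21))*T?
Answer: 5082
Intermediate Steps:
T = -11
(-1*(-22)*(-21))*T = (-1*(-22)*(-21))*(-11) = (22*(-21))*(-11) = -462*(-11) = 5082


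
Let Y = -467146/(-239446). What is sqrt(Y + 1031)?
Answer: sqrt(14805902287878)/119723 ≈ 32.140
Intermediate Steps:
Y = 233573/119723 (Y = -467146*(-1/239446) = 233573/119723 ≈ 1.9509)
sqrt(Y + 1031) = sqrt(233573/119723 + 1031) = sqrt(123667986/119723) = sqrt(14805902287878)/119723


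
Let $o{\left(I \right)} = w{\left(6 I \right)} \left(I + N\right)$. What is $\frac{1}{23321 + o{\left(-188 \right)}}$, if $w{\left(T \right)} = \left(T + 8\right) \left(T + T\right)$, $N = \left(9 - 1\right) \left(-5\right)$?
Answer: $- \frac{1}{576068839} \approx -1.7359 \cdot 10^{-9}$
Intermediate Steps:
$N = -40$ ($N = 8 \left(-5\right) = -40$)
$w{\left(T \right)} = 2 T \left(8 + T\right)$ ($w{\left(T \right)} = \left(8 + T\right) 2 T = 2 T \left(8 + T\right)$)
$o{\left(I \right)} = 12 I \left(-40 + I\right) \left(8 + 6 I\right)$ ($o{\left(I \right)} = 2 \cdot 6 I \left(8 + 6 I\right) \left(I - 40\right) = 12 I \left(8 + 6 I\right) \left(-40 + I\right) = 12 I \left(-40 + I\right) \left(8 + 6 I\right)$)
$\frac{1}{23321 + o{\left(-188 \right)}} = \frac{1}{23321 + 24 \left(-188\right) \left(-40 - 188\right) \left(4 + 3 \left(-188\right)\right)} = \frac{1}{23321 + 24 \left(-188\right) \left(-228\right) \left(4 - 564\right)} = \frac{1}{23321 + 24 \left(-188\right) \left(-228\right) \left(-560\right)} = \frac{1}{23321 - 576092160} = \frac{1}{-576068839} = - \frac{1}{576068839}$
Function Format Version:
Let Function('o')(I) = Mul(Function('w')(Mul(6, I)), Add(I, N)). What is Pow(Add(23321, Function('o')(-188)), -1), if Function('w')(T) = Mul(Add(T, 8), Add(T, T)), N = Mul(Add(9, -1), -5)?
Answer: Rational(-1, 576068839) ≈ -1.7359e-9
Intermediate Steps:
N = -40 (N = Mul(8, -5) = -40)
Function('w')(T) = Mul(2, T, Add(8, T)) (Function('w')(T) = Mul(Add(8, T), Mul(2, T)) = Mul(2, T, Add(8, T)))
Function('o')(I) = Mul(12, I, Add(-40, I), Add(8, Mul(6, I))) (Function('o')(I) = Mul(Mul(2, Mul(6, I), Add(8, Mul(6, I))), Add(I, -40)) = Mul(Mul(12, I, Add(8, Mul(6, I))), Add(-40, I)) = Mul(12, I, Add(-40, I), Add(8, Mul(6, I))))
Pow(Add(23321, Function('o')(-188)), -1) = Pow(Add(23321, Mul(24, -188, Add(-40, -188), Add(4, Mul(3, -188)))), -1) = Pow(Add(23321, Mul(24, -188, -228, Add(4, -564))), -1) = Pow(Add(23321, Mul(24, -188, -228, -560)), -1) = Pow(Add(23321, -576092160), -1) = Pow(-576068839, -1) = Rational(-1, 576068839)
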